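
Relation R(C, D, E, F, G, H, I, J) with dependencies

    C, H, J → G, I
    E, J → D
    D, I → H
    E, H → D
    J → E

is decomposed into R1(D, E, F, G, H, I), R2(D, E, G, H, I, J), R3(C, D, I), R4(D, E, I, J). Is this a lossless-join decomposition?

Chase test. Columns are C, D, E, F, G, H, I, J; row i has aⱼ where attribute j ∈ Ri, else bᵢⱼ.
Initial tableau (one row per fragment):
  row 1: b11 a2 a3 a4 a5 a6 a7 b18
  row 2: b21 a2 a3 b24 a5 a6 a7 a8
  row 3: a1 a2 b33 b34 b35 b36 a7 b38
  row 4: b41 a2 a3 b44 b45 b46 a7 a8
Rows 1 and 3 agree on D, I; apply D, I→H and equate their H entries.
Rows 1 and 4 agree on D, I; apply D, I→H and equate their H entries.
No row becomes fully distinguished — the join is lossy.

No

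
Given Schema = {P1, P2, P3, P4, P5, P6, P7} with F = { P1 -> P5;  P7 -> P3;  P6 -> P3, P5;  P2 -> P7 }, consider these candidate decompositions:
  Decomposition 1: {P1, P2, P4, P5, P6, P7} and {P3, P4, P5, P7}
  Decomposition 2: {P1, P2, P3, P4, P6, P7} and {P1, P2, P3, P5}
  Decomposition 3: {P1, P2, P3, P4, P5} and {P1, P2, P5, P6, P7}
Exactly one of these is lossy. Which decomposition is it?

Decomposition 1: common = {P4, P5, P7}, closure = {P3, P4, P5, P7} → lossless.
Decomposition 2: common = {P1, P2, P3}, closure = {P1, P2, P3, P5, P7} → lossless.
Decomposition 3: common = {P1, P2, P5}, closure = {P1, P2, P3, P5, P7} → lossy.

Decomposition 3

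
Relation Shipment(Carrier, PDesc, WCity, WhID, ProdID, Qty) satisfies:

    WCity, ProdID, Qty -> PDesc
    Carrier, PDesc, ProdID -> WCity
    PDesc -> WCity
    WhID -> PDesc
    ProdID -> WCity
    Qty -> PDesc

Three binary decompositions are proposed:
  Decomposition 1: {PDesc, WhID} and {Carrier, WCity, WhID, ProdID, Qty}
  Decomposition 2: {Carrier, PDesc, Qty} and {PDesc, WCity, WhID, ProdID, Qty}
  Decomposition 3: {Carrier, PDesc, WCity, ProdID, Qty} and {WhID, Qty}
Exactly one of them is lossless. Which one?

Decomposition 1: common = {WhID}, closure = {PDesc, WCity, WhID} → lossless.
Decomposition 2: common = {PDesc, Qty}, closure = {PDesc, WCity, Qty} → lossy.
Decomposition 3: common = {Qty}, closure = {PDesc, WCity, Qty} → lossy.

Decomposition 1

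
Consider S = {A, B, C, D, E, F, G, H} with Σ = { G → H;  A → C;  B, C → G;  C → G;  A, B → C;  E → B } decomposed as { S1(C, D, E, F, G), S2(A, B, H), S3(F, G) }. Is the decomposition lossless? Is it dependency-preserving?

Lossless test (chase): Rows 1 and 3 agree on G; apply G→H and equate their H entries. No row becomes fully distinguished — the join is lossy.
Dependency preservation: the restricted closure of {G} across the fragments never reaches {H}, so G → H cannot be enforced without a join — not preserved.

lossy and not dependency-preserving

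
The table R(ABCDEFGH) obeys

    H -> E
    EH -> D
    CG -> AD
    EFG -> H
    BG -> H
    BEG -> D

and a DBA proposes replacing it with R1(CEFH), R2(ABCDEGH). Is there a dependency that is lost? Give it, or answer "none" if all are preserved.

Check EFG → H: no single fragment contains all of {EFGH}, and the restricted closure of {EFG} across the fragments never reaches {H}.
H → E is preserved.
EH → D is preserved.
CG → AD is preserved.
BG → H is preserved.
BEG → D is preserved.

EFG -> H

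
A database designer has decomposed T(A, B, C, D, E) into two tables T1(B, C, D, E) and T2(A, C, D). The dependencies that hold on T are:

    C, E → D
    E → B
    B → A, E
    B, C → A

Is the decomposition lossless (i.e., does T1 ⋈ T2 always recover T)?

No

Common attributes: T1 ∩ T2 = {C, D}.
No dependency enlarges {C, D}, so (C, D)⁺ = {C, D}.
The closure contains neither all of T1 = {B, C, D, E} nor all of T2 = {A, C, D}, so the common attributes are not a superkey of either fragment. The join is lossy.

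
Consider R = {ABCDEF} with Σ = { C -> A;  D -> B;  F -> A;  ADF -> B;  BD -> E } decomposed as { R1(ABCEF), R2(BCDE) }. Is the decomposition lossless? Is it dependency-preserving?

lossy but dependency-preserving

Lossless test: (BCE)⁺ = {ABCE}, which is a superkey of neither fragment — lossy.
Dependency preservation: ADF → B is not contained in any single fragment, but the restricted closure of its left-hand side across the fragments still reaches the right-hand side; the remaining FDs each lie inside some fragment. All dependencies are preserved.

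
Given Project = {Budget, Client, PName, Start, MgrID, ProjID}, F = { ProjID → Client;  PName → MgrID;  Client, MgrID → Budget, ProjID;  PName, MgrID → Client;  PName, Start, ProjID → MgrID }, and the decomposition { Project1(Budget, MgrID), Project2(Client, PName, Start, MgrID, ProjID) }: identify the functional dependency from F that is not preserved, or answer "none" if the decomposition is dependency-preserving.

Client, MgrID → Budget, ProjID

Check Client, MgrID → Budget, ProjID: no single fragment contains all of {Budget, Client, MgrID, ProjID}, and the restricted closure of {Client, MgrID} across the fragments never reaches {Budget, ProjID}.
ProjID → Client is preserved.
PName → MgrID is preserved.
PName, MgrID → Client is preserved.
PName, Start, ProjID → MgrID is preserved.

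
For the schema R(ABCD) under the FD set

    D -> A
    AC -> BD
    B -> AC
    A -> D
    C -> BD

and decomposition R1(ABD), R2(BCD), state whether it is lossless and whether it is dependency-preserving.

lossless and dependency-preserving

Lossless test: (BD)⁺ = {ABCD}, which contains all of one fragment — lossless.
Dependency preservation: AC → BD; B → AC are not contained in any single fragment, but the restricted closure of each left-hand side across the fragments still reaches the right-hand side; the remaining FDs each lie inside some fragment. All dependencies are preserved.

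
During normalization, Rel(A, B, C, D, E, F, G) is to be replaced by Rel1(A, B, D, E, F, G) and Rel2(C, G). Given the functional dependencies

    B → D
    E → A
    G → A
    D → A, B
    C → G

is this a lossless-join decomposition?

No

Common attributes: Rel1 ∩ Rel2 = {G}.
Closure of {G}: G → A applies, adding A. So (G)⁺ = {A, G}.
The closure contains neither all of Rel1 = {A, B, D, E, F, G} nor all of Rel2 = {C, G}, so the common attributes are not a superkey of either fragment. The join is lossy.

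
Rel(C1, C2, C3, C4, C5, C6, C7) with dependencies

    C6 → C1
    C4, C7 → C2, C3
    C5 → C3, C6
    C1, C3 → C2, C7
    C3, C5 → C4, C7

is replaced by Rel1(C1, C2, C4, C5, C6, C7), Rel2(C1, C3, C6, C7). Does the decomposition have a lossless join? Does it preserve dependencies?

Lossless test: (C1, C6, C7)⁺ = {C1, C6, C7}, which is a superkey of neither fragment — lossy.
Dependency preservation: the restricted closure of {C4, C7} across the fragments never reaches {C2, C3}, so C4, C7 → C2, C3 cannot be enforced without a join — not preserved.

lossy and not dependency-preserving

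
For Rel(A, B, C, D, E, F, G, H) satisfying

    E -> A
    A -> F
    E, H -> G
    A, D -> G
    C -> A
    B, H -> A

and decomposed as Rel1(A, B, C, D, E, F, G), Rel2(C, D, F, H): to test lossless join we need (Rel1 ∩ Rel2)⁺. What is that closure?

Rel1 ∩ Rel2 = {C, D, F}.
C → A applies, adding A
A, D → G applies, adding G
Closure: {A, C, D, F, G}.

A, C, D, F, G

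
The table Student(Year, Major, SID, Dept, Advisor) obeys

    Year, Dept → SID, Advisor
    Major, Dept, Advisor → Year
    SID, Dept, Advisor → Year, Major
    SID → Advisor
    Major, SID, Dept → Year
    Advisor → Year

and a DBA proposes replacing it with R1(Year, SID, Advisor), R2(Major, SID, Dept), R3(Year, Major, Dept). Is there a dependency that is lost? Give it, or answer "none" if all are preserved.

Check Year, Dept → SID, Advisor: no single fragment contains all of {Year, SID, Dept, Advisor}, and the restricted closure of {Year, Dept} across the fragments never reaches {SID, Advisor}.
Major, Dept, Advisor → Year is preserved.
SID, Dept, Advisor → Year, Major is preserved.
SID → Advisor is preserved.
Major, SID, Dept → Year is preserved.
Advisor → Year is preserved.

Year, Dept → SID, Advisor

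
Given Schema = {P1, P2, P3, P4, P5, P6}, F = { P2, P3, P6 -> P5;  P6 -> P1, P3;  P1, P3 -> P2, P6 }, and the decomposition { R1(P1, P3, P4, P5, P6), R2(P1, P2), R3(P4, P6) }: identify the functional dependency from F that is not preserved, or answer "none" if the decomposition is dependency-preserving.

Check P1, P3 → P2, P6: no single fragment contains all of {P1, P2, P3, P6}, and the restricted closure of {P1, P3} across the fragments never reaches {P2, P6}.
P2, P3, P6 → P5 is preserved.
P6 → P1, P3 is preserved.

P1, P3 -> P2, P6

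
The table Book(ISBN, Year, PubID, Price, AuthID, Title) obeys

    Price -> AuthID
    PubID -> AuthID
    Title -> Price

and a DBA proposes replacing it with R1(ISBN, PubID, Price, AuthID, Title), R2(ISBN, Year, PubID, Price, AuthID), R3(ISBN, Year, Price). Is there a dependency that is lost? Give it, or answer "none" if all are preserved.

none

Price → AuthID lies within R1.
PubID → AuthID lies within R1.
Title → Price lies within R1.
Every dependency is enforceable on the fragments, so the decomposition is dependency-preserving.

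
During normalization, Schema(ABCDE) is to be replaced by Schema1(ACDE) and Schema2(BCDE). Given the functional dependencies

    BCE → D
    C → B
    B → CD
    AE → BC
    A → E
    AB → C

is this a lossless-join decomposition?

Common attributes: Schema1 ∩ Schema2 = {CDE}.
Closure of {CDE}: C → B applies, adding B. So (CDE)⁺ = {BCDE}.
This closure contains every attribute of Schema2, so Schema1 ∩ Schema2 → Schema2. The join is lossless.

Yes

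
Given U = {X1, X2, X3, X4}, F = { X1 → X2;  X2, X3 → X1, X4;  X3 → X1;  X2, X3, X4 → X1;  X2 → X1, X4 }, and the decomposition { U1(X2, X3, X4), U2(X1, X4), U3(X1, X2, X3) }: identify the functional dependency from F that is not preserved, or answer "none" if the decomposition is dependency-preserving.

X1 → X2 lies within U3.
X2, X3 → X1, X4: restricted closure across fragments reaches X1, X4.
X3 → X1 lies within U3.
X2, X3, X4 → X1: restricted closure across fragments reaches X1.
X2 → X1, X4: restricted closure across fragments reaches X1, X4.
Every dependency is enforceable on the fragments, so the decomposition is dependency-preserving.

none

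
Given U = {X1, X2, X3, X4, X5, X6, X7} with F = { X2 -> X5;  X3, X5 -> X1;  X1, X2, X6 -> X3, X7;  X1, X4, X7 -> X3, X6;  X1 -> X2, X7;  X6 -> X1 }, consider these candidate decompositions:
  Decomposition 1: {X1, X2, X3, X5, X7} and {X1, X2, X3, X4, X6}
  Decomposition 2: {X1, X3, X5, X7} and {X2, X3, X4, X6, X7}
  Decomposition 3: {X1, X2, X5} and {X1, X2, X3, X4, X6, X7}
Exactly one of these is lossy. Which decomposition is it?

Decomposition 1: common = {X1, X2, X3}, closure = {X1, X2, X3, X5, X7} → lossless.
Decomposition 2: common = {X3, X7}, closure = {X3, X7} → lossy.
Decomposition 3: common = {X1, X2}, closure = {X1, X2, X5, X7} → lossless.

Decomposition 2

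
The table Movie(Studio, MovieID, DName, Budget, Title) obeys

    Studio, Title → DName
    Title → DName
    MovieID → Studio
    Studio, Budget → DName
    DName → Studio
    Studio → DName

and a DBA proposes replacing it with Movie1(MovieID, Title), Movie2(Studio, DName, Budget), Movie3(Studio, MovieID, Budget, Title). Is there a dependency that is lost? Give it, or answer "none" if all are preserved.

none

Studio, Title → DName: restricted closure across fragments reaches DName.
Title → DName: restricted closure across fragments reaches DName.
MovieID → Studio lies within Movie3.
Studio, Budget → DName lies within Movie2.
DName → Studio lies within Movie2.
Studio → DName lies within Movie2.
Every dependency is enforceable on the fragments, so the decomposition is dependency-preserving.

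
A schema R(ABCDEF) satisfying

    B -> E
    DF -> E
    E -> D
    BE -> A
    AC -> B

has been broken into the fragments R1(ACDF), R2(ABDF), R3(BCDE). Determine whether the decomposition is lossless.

Chase test. Columns are ABCDEF; row i has aⱼ where attribute j ∈ Ri, else bᵢⱼ.
Initial tableau (one row per fragment):
  row 1: a1 b12 a3 a4 b15 a6
  row 2: a1 a2 b23 a4 b25 a6
  row 3: b31 a2 a3 a4 a5 b36
Rows 2 and 3 agree on B; apply B→E and equate their E entries.
Rows 1 and 2 agree on DF; apply DF→E and equate their E entries.
Rows 2 and 3 agree on BE; apply BE→A and equate their A entries.
Rows 1 and 3 agree on AC; apply AC→B and equate their B entries.
Row 1 is now all distinguished symbols — the join is lossless.

Yes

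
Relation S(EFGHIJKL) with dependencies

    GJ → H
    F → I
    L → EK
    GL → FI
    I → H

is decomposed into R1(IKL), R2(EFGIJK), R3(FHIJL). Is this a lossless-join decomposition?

Chase test. Columns are EFGHIJKL; row i has aⱼ where attribute j ∈ Ri, else bᵢⱼ.
Initial tableau (one row per fragment):
  row 1: b11 b12 b13 b14 a5 b16 a7 a8
  row 2: a1 a2 a3 b24 a5 a6 a7 b28
  row 3: b31 a2 b33 a4 a5 a6 b37 a8
Rows 1 and 3 agree on L; apply L→EK and equate their EK entries.
Rows 1 and 2 agree on I; apply I→H and equate their H entries.
Rows 1 and 3 agree on I; apply I→H and equate their H entries.
No row becomes fully distinguished — the join is lossy.

No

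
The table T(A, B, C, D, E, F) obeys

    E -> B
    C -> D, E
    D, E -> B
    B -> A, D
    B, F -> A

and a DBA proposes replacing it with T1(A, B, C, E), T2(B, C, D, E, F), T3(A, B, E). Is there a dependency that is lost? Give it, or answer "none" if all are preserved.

E → B lies within T1.
C → D, E lies within T2.
D, E → B lies within T2.
B → A, D: restricted closure across fragments reaches A, D.
B, F → A: restricted closure across fragments reaches A.
Every dependency is enforceable on the fragments, so the decomposition is dependency-preserving.

none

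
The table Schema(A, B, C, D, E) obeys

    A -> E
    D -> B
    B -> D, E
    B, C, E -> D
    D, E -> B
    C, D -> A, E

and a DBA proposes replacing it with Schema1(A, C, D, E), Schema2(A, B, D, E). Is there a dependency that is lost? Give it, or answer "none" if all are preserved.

A → E lies within Schema1.
D → B lies within Schema2.
B → D, E lies within Schema2.
B, C, E → D: restricted closure across fragments reaches D.
D, E → B lies within Schema2.
C, D → A, E lies within Schema1.
Every dependency is enforceable on the fragments, so the decomposition is dependency-preserving.

none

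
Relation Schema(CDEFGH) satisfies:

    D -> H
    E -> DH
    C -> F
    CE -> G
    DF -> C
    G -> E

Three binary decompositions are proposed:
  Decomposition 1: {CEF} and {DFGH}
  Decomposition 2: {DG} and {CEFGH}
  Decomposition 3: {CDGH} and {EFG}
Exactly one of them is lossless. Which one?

Decomposition 1: common = {F}, closure = {F} → lossy.
Decomposition 2: common = {G}, closure = {DEGH} → lossless.
Decomposition 3: common = {G}, closure = {DEGH} → lossy.

Decomposition 2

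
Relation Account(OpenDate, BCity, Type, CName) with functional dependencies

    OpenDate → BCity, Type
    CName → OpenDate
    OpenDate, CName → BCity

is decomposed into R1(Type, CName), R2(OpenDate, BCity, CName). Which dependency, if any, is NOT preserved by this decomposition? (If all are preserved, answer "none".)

OpenDate → BCity, Type

Check OpenDate → BCity, Type: no single fragment contains all of {OpenDate, BCity, Type}, and the restricted closure of {OpenDate} across the fragments never reaches {BCity, Type}.
CName → OpenDate is preserved.
OpenDate, CName → BCity is preserved.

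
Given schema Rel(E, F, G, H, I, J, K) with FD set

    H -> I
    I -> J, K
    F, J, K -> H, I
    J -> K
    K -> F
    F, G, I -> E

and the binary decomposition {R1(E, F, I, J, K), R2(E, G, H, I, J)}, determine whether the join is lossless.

Common attributes: R1 ∩ R2 = {E, I, J}.
Closure of {E, I, J}: I → J, K applies, adding K; K → F applies, adding F; F, J, K → H, I applies, adding H. So (E, I, J)⁺ = {E, F, H, I, J, K}.
This closure contains every attribute of R1, so R1 ∩ R2 → R1. The join is lossless.

Yes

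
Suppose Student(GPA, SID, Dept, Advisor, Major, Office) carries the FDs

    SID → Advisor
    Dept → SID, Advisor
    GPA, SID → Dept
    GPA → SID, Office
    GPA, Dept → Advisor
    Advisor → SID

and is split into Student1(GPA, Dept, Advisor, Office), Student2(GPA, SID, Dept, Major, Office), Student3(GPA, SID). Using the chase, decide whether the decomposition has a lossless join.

Yes

Chase test. Columns are GPA, SID, Dept, Advisor, Major, Office; row i has aⱼ where attribute j ∈ Studenti, else bᵢⱼ.
Initial tableau (one row per fragment):
  row 1: a1 b12 a3 a4 b15 a6
  row 2: a1 a2 a3 b24 a5 a6
  row 3: a1 a2 b33 b34 b35 b36
Rows 2 and 3 agree on SID; apply SID→Advisor and equate their Advisor entries.
Rows 1 and 2 agree on Dept; apply Dept→SID, Advisor and equate their SID, Advisor entries.
Rows 1 and 3 agree on GPA, SID; apply GPA, SID→Dept and equate their Dept entries.
Rows 1 and 3 agree on GPA; apply GPA→SID, Office and equate their SID, Office entries.
Row 2 is now all distinguished symbols — the join is lossless.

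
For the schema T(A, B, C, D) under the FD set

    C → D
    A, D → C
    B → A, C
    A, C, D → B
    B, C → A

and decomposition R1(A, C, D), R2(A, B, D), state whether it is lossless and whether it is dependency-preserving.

lossless and dependency-preserving

Lossless test: (A, D)⁺ = {A, B, C, D}, which contains all of one fragment — lossless.
Dependency preservation: B → A, C; A, C, D → B; B, C → A are not contained in any single fragment, but the restricted closure of each left-hand side across the fragments still reaches the right-hand side; the remaining FDs each lie inside some fragment. All dependencies are preserved.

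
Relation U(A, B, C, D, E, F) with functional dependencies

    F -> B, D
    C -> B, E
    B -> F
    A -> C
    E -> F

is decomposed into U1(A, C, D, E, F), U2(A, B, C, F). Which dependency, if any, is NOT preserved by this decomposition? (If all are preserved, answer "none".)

F → B, D: restricted closure across fragments reaches B, D.
C → B, E: restricted closure across fragments reaches B, E.
B → F lies within U2.
A → C lies within U1.
E → F lies within U1.
Every dependency is enforceable on the fragments, so the decomposition is dependency-preserving.

none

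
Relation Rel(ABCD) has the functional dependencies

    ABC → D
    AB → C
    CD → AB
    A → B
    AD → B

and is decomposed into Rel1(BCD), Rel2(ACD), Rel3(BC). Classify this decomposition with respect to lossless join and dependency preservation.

Lossless test (chase): Rows 1 and 2 agree on CD; apply CD→AB and equate their AB entries. Row 1 is now all distinguished symbols — the join is lossless.
Dependency preservation: ABC → D; AB → C; CD → AB; A → B; AD → B are not contained in any single fragment, but the restricted closure of each left-hand side across the fragments still reaches the right-hand side; the remaining FDs each lie inside some fragment. All dependencies are preserved.

lossless and dependency-preserving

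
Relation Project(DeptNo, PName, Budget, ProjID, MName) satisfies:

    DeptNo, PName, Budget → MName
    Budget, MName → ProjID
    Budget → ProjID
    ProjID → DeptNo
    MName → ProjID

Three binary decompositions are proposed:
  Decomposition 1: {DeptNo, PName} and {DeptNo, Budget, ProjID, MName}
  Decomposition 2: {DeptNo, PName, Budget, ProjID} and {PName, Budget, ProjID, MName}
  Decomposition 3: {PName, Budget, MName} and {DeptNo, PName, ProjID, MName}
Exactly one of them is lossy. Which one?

Decomposition 1: common = {DeptNo}, closure = {DeptNo} → lossy.
Decomposition 2: common = {PName, Budget, ProjID}, closure = {DeptNo, PName, Budget, ProjID, MName} → lossless.
Decomposition 3: common = {PName, MName}, closure = {DeptNo, PName, ProjID, MName} → lossless.

Decomposition 1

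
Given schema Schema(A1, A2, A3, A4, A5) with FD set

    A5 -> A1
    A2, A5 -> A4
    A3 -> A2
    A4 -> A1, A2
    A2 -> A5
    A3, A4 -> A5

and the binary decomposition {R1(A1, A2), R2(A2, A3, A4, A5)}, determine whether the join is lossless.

Common attributes: R1 ∩ R2 = {A2}.
Closure of {A2}: A2 → A5 applies, adding A5; A5 → A1 applies, adding A1; A2, A5 → A4 applies, adding A4. So (A2)⁺ = {A1, A2, A4, A5}.
This closure contains every attribute of R1, so R1 ∩ R2 → R1. The join is lossless.

Yes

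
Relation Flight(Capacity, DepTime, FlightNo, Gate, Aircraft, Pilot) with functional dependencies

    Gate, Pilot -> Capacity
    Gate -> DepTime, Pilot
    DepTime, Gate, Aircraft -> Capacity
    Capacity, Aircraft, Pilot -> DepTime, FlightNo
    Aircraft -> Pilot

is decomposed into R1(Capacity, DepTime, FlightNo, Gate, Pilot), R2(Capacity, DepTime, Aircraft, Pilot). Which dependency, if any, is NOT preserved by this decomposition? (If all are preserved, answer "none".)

Check Capacity, Aircraft, Pilot → DepTime, FlightNo: no single fragment contains all of {Capacity, DepTime, FlightNo, Aircraft, Pilot}, and the restricted closure of {Capacity, Aircraft, Pilot} across the fragments never reaches {DepTime, FlightNo}.
Gate, Pilot → Capacity is preserved.
Gate → DepTime, Pilot is preserved.
DepTime, Gate, Aircraft → Capacity is preserved.
Aircraft → Pilot is preserved.

Capacity, Aircraft, Pilot -> DepTime, FlightNo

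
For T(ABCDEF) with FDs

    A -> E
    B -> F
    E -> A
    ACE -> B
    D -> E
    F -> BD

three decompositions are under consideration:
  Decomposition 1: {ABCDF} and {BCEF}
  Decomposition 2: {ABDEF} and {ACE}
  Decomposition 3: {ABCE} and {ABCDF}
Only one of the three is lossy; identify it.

Decomposition 2

Decomposition 1: common = {BCF}, closure = {ABCDEF} → lossless.
Decomposition 2: common = {AE}, closure = {AE} → lossy.
Decomposition 3: common = {ABC}, closure = {ABCDEF} → lossless.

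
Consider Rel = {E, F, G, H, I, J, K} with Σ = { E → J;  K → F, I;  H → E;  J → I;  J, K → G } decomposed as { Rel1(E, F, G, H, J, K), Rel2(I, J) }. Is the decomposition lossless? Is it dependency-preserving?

Lossless test: (J)⁺ = {I, J}, which contains all of one fragment — lossless.
Dependency preservation: the restricted closure of {K} across the fragments never reaches {F, I}, so K → F, I cannot be enforced without a join — not preserved.

lossless but not dependency-preserving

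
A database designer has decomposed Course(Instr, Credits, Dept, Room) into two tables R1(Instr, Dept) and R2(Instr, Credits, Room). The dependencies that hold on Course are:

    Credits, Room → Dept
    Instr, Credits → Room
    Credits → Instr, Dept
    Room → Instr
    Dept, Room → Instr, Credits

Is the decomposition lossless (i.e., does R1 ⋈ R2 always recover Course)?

No

Common attributes: R1 ∩ R2 = {Instr}.
No dependency enlarges {Instr}, so (Instr)⁺ = {Instr}.
The closure contains neither all of R1 = {Instr, Dept} nor all of R2 = {Instr, Credits, Room}, so the common attributes are not a superkey of either fragment. The join is lossy.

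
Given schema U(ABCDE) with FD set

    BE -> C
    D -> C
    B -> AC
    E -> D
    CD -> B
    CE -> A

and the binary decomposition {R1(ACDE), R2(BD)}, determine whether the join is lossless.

Yes

Common attributes: R1 ∩ R2 = {D}.
Closure of {D}: D → C applies, adding C; CD → B applies, adding B; B → AC applies, adding A. So (D)⁺ = {ABCD}.
This closure contains every attribute of R2, so R1 ∩ R2 → R2. The join is lossless.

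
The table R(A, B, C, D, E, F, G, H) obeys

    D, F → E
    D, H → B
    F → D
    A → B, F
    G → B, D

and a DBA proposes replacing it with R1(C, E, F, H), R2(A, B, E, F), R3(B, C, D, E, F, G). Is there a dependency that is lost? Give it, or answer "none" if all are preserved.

D, H → B

Check D, H → B: no single fragment contains all of {B, D, H}, and the restricted closure of {D, H} across the fragments never reaches {B}.
D, F → E is preserved.
F → D is preserved.
A → B, F is preserved.
G → B, D is preserved.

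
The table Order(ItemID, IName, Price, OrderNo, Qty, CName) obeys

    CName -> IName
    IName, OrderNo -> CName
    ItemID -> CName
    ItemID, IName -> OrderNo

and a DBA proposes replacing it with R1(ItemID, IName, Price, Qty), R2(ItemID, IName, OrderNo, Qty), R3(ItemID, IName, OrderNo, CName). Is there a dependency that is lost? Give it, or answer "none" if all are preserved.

CName → IName lies within R3.
IName, OrderNo → CName lies within R3.
ItemID → CName lies within R3.
ItemID, IName → OrderNo lies within R2.
Every dependency is enforceable on the fragments, so the decomposition is dependency-preserving.

none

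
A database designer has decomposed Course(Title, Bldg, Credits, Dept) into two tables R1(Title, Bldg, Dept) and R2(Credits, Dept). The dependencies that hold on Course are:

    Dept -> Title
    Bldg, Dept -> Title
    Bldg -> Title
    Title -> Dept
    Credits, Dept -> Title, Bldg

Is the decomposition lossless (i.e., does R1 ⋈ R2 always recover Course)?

Common attributes: R1 ∩ R2 = {Dept}.
Closure of {Dept}: Dept → Title applies, adding Title. So (Dept)⁺ = {Title, Dept}.
The closure contains neither all of R1 = {Title, Bldg, Dept} nor all of R2 = {Credits, Dept}, so the common attributes are not a superkey of either fragment. The join is lossy.

No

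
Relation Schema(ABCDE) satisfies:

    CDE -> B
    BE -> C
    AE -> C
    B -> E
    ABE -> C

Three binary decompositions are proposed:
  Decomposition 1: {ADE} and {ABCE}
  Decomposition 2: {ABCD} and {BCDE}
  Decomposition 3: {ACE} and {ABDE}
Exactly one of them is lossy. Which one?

Decomposition 1: common = {AE}, closure = {ACE} → lossy.
Decomposition 2: common = {BCD}, closure = {BCDE} → lossless.
Decomposition 3: common = {AE}, closure = {ACE} → lossless.

Decomposition 1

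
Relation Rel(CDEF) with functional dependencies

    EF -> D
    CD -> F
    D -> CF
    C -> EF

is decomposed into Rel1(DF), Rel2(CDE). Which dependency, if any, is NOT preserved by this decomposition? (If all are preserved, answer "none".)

EF -> D

Check EF → D: no single fragment contains all of {DEF}, and the restricted closure of {EF} across the fragments never reaches {D}.
CD → F is preserved.
D → CF is preserved.
C → EF is preserved.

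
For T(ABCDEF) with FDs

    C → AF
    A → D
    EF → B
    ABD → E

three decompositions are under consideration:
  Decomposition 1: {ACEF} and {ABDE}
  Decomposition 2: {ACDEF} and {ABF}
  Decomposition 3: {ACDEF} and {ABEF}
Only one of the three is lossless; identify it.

Decomposition 3

Decomposition 1: common = {AE}, closure = {ADE} → lossy.
Decomposition 2: common = {AF}, closure = {ADF} → lossy.
Decomposition 3: common = {AEF}, closure = {ABDEF} → lossless.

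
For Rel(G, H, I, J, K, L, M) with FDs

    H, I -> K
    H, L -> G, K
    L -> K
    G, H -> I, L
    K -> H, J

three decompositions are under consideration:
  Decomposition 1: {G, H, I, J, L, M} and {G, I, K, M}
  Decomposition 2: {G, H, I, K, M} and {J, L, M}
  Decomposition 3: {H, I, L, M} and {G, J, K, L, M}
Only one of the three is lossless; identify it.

Decomposition 3

Decomposition 1: common = {G, I, M}, closure = {G, I, M} → lossy.
Decomposition 2: common = {M}, closure = {M} → lossy.
Decomposition 3: common = {L, M}, closure = {G, H, I, J, K, L, M} → lossless.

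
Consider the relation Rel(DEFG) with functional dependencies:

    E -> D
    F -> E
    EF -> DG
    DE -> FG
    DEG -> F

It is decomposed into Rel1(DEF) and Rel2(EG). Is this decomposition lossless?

Yes

Common attributes: Rel1 ∩ Rel2 = {E}.
Closure of {E}: E → D applies, adding D; DE → FG applies, adding FG. So (E)⁺ = {DEFG}.
This closure contains every attribute of Rel1, so Rel1 ∩ Rel2 → Rel1. The join is lossless.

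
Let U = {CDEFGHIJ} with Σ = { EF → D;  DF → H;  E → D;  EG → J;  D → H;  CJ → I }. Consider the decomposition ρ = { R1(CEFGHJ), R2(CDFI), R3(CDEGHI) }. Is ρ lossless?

Chase test. Columns are CDEFGHIJ; row i has aⱼ where attribute j ∈ Ri, else bᵢⱼ.
Initial tableau (one row per fragment):
  row 1: a1 b12 a3 a4 a5 a6 b17 a8
  row 2: a1 a2 b23 a4 b25 b26 a7 b28
  row 3: a1 a2 a3 b34 a5 a6 a7 b38
Rows 1 and 3 agree on E; apply E→D and equate their D entries.
Rows 1 and 3 agree on EG; apply EG→J and equate their J entries.
Rows 1 and 2 agree on D; apply D→H and equate their H entries.
Rows 1 and 3 agree on CJ; apply CJ→I and equate their I entries.
Row 1 is now all distinguished symbols — the join is lossless.

Yes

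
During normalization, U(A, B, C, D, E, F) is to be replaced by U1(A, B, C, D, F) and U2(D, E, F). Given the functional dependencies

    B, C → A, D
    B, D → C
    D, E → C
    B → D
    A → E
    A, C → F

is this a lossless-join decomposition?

No

Common attributes: U1 ∩ U2 = {D, F}.
No dependency enlarges {D, F}, so (D, F)⁺ = {D, F}.
The closure contains neither all of U1 = {A, B, C, D, F} nor all of U2 = {D, E, F}, so the common attributes are not a superkey of either fragment. The join is lossy.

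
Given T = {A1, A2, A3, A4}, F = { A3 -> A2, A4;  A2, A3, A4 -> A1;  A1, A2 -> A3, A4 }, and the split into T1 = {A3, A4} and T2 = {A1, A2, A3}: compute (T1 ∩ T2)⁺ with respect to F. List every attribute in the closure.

A1, A2, A3, A4

T1 ∩ T2 = {A3}.
A3 → A2, A4 applies, adding A2, A4
A2, A3, A4 → A1 applies, adding A1
Closure: {A1, A2, A3, A4}.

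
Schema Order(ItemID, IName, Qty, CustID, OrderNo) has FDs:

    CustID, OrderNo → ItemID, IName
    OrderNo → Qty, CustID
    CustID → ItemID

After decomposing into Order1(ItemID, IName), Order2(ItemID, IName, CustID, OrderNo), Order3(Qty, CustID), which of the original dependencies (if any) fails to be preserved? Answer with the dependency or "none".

Check OrderNo → Qty, CustID: no single fragment contains all of {Qty, CustID, OrderNo}, and the restricted closure of {OrderNo} across the fragments never reaches {Qty, CustID}.
CustID, OrderNo → ItemID, IName is preserved.
CustID → ItemID is preserved.

OrderNo → Qty, CustID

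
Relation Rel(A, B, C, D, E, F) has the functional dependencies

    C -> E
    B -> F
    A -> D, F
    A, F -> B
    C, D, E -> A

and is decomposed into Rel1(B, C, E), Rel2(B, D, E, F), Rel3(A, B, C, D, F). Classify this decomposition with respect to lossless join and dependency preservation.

lossless and dependency-preserving

Lossless test (chase): Rows 1 and 3 agree on C; apply C→E and equate their E entries. Rows 1 and 2 agree on B; apply B→F and equate their F entries. Row 3 is now all distinguished symbols — the join is lossless.
Dependency preservation: C, D, E → A is not contained in any single fragment, but the restricted closure of its left-hand side across the fragments still reaches the right-hand side; the remaining FDs each lie inside some fragment. All dependencies are preserved.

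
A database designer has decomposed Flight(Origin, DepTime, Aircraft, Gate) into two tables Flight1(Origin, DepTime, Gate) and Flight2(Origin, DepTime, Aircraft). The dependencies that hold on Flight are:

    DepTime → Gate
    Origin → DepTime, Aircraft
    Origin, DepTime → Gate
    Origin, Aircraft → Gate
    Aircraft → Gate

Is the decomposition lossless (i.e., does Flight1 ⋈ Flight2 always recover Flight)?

Common attributes: Flight1 ∩ Flight2 = {Origin, DepTime}.
Closure of {Origin, DepTime}: DepTime → Gate applies, adding Gate; Origin → DepTime, Aircraft applies, adding Aircraft. So (Origin, DepTime)⁺ = {Origin, DepTime, Aircraft, Gate}.
This closure contains every attribute of Flight1, so Flight1 ∩ Flight2 → Flight1. The join is lossless.

Yes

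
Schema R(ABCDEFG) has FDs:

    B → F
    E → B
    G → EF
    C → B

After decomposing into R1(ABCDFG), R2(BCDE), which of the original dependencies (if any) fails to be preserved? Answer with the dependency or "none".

Check G → EF: no single fragment contains all of {EFG}, and the restricted closure of {G} across the fragments never reaches {EF}.
B → F is preserved.
E → B is preserved.
C → B is preserved.

G → EF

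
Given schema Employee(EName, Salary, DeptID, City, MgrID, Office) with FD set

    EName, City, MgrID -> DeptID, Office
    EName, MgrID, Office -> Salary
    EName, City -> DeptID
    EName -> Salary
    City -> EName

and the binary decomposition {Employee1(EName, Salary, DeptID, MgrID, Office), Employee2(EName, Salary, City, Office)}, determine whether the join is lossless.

Common attributes: Employee1 ∩ Employee2 = {EName, Salary, Office}.
No dependency enlarges {EName, Salary, Office}, so (EName, Salary, Office)⁺ = {EName, Salary, Office}.
The closure contains neither all of Employee1 = {EName, Salary, DeptID, MgrID, Office} nor all of Employee2 = {EName, Salary, City, Office}, so the common attributes are not a superkey of either fragment. The join is lossy.

No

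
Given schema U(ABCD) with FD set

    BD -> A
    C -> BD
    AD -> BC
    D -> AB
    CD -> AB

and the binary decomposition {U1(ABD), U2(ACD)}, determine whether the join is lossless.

Common attributes: U1 ∩ U2 = {AD}.
Closure of {AD}: AD → BC applies, adding BC. So (AD)⁺ = {ABCD}.
This closure contains every attribute of U1, so U1 ∩ U2 → U1. The join is lossless.

Yes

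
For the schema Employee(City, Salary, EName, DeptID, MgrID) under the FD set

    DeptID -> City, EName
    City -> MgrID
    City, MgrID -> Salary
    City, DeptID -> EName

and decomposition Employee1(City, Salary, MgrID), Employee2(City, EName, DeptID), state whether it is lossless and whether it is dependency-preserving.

lossless and dependency-preserving

Lossless test: (City)⁺ = {City, Salary, MgrID}, which contains all of one fragment — lossless.
Dependency preservation: every FD's attributes lie within a single fragment, so each can be enforced locally — preserved.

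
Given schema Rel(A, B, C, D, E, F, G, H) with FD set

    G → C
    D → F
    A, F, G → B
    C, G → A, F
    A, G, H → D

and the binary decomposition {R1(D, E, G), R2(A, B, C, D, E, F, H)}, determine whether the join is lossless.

No

Common attributes: R1 ∩ R2 = {D, E}.
Closure of {D, E}: D → F applies, adding F. So (D, E)⁺ = {D, E, F}.
The closure contains neither all of R1 = {D, E, G} nor all of R2 = {A, B, C, D, E, F, H}, so the common attributes are not a superkey of either fragment. The join is lossy.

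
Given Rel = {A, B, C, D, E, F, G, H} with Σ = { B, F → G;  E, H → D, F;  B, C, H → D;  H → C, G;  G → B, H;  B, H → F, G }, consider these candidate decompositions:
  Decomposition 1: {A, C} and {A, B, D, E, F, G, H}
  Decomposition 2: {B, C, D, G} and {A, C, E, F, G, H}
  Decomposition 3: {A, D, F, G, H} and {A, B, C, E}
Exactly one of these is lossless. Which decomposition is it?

Decomposition 2

Decomposition 1: common = {A}, closure = {A} → lossy.
Decomposition 2: common = {C, G}, closure = {B, C, D, F, G, H} → lossless.
Decomposition 3: common = {A}, closure = {A} → lossy.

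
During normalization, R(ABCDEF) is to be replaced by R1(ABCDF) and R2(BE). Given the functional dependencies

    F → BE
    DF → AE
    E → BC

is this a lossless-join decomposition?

No

Common attributes: R1 ∩ R2 = {B}.
No dependency enlarges {B}, so (B)⁺ = {B}.
The closure contains neither all of R1 = {ABCDF} nor all of R2 = {BE}, so the common attributes are not a superkey of either fragment. The join is lossy.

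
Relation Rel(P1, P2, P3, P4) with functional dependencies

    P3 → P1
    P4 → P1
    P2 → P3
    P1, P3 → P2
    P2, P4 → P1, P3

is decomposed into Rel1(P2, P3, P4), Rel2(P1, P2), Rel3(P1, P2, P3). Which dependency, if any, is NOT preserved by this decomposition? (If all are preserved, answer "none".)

P4 → P1

Check P4 → P1: no single fragment contains all of {P1, P4}, and the restricted closure of {P4} across the fragments never reaches {P1}.
P3 → P1 is preserved.
P2 → P3 is preserved.
P1, P3 → P2 is preserved.
P2, P4 → P1, P3 is preserved.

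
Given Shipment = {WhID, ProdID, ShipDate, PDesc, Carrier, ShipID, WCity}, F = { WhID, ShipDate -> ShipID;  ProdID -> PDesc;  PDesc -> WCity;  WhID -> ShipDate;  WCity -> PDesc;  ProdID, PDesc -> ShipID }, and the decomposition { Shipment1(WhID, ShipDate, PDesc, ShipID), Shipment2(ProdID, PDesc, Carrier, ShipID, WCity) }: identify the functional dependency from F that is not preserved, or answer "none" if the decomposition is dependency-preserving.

none

WhID, ShipDate → ShipID lies within Shipment1.
ProdID → PDesc lies within Shipment2.
PDesc → WCity lies within Shipment2.
WhID → ShipDate lies within Shipment1.
WCity → PDesc lies within Shipment2.
ProdID, PDesc → ShipID lies within Shipment2.
Every dependency is enforceable on the fragments, so the decomposition is dependency-preserving.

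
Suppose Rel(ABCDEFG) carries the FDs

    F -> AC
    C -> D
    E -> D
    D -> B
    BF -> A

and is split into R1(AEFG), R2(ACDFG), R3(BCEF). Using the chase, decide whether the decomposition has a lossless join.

Chase test. Columns are ABCDEFG; row i has aⱼ where attribute j ∈ Ri, else bᵢⱼ.
Initial tableau (one row per fragment):
  row 1: a1 b12 b13 b14 a5 a6 a7
  row 2: a1 b22 a3 a4 b25 a6 a7
  row 3: b31 a2 a3 b34 a5 a6 b37
Rows 1 and 2 agree on F; apply F→AC and equate their AC entries.
Rows 1 and 3 agree on F; apply F→AC and equate their AC entries.
Rows 1 and 2 agree on C; apply C→D and equate their D entries.
Rows 1 and 3 agree on C; apply C→D and equate their D entries.
Rows 1 and 2 agree on D; apply D→B and equate their B entries.
Rows 1 and 3 agree on D; apply D→B and equate their B entries.
Row 1 is now all distinguished symbols — the join is lossless.

Yes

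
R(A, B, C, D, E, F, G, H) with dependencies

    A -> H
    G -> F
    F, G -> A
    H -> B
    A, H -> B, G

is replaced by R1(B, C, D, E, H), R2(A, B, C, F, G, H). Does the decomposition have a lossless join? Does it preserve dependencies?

Lossless test: (B, C, H)⁺ = {B, C, H}, which is a superkey of neither fragment — lossy.
Dependency preservation: every FD's attributes lie within a single fragment, so each can be enforced locally — preserved.

lossy but dependency-preserving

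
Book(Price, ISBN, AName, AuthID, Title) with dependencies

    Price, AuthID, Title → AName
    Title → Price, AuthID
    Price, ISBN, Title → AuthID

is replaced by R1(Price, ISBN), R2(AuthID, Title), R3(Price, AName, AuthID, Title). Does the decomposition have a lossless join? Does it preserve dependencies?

Lossless test (chase): Rows 2 and 3 agree on Title; apply Title→Price, AuthID and equate their Price, AuthID entries. Rows 2 and 3 agree on Price, AuthID, Title; apply Price, AuthID, Title→AName and equate their AName entries. No row becomes fully distinguished — the join is lossy.
Dependency preservation: Price, ISBN, Title → AuthID is not contained in any single fragment, but the restricted closure of its left-hand side across the fragments still reaches the right-hand side; the remaining FDs each lie inside some fragment. All dependencies are preserved.

lossy but dependency-preserving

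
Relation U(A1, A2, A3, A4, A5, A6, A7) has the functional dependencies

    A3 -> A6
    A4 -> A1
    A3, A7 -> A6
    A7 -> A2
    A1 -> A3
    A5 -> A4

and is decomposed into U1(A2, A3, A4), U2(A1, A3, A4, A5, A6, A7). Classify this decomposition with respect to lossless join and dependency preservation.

Lossless test: (A3, A4)⁺ = {A1, A3, A4, A6}, which is a superkey of neither fragment — lossy.
Dependency preservation: the restricted closure of {A7} across the fragments never reaches {A2}, so A7 → A2 cannot be enforced without a join — not preserved.

lossy and not dependency-preserving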